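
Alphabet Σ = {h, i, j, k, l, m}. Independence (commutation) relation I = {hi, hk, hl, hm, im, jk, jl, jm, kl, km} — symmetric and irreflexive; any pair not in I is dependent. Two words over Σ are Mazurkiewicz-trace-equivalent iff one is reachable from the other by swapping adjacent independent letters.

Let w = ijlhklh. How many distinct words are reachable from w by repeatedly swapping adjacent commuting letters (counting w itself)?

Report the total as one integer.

60

#0=i has no predecessor
#1=j depends on [0:i]
#2=l depends on [0:i]
#3=h depends on [1:j]
#4=k depends on [0:i]
#5=l depends on [2:l]
#6=h depends on [3:h]
sources: [0:i]
N(rest) = Σ N(rest − s) over sources s of rest; N(one piece) = 1:
  size 1 → [4]=1  [5]=1  [6]=1
  size 2 → [2,5]=1  [3,6]=1  [4,5]=2  [4,6]=2  [5,6]=2
  size 3 → [1,3,6]=1  [2,4,5]=3  [2,5,6]=3  [3,4,6]=3  [3,5,6]=3  [4,5,6]=6
  size 4 → [1,3,4,6]=4  [1,3,5,6]=4  [2,3,5,6]=6  [2,4,5,6]=12  [3,4,5,6]=12
  size 5 → [1,2,3,5,6]=10  [1,3,4,5,6]=20  [2,3,4,5,6]=30
  first=0(i) contributes 60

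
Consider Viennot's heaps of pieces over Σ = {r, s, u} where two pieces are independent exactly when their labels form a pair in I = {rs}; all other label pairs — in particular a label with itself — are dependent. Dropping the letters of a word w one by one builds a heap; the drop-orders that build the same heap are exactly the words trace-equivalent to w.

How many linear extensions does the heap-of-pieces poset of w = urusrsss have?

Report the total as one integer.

#0=u has no predecessor
#1=r depends on [0:u]
#2=u depends on [1:r]
#3=s depends on [2:u]
#4=r depends on [2:u]
#5=s depends on [3:s]
#6=s depends on [5:s]
#7=s depends on [6:s]
sources: [0:u]
N(rest) = Σ N(rest − s) over sources s of rest; N(one piece) = 1:
  size 1 → [4]=1  [7]=1
  size 2 → [4,7]=2  [6,7]=1
  size 3 → [4,6,7]=3  [5,6,7]=1
  size 4 → [3,5,6,7]=1  [4,5,6,7]=4
  size 5 → [3,4,5,6,7]=5
  size 6 → [2,3,4,5,6,7]=5
  first=0(u) contributes 5

5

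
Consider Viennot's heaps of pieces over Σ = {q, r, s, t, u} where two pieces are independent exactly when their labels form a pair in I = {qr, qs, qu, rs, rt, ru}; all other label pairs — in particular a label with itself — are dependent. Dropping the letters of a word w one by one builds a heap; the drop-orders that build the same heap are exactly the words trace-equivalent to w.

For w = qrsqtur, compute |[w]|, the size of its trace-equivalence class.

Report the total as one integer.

63

#0=q has no predecessor
#1=r has no predecessor
#2=s has no predecessor
#3=q depends on [0:q]
#4=t depends on [2:s, 3:q]
#5=u depends on [4:t]
#6=r depends on [1:r]
sources: [0:q, 1:r, 2:s]
N(rest) = Σ N(rest − s) over sources s of rest; N(one piece) = 1:
  size 1 → [5]=1  [6]=1
  size 2 → [1,6]=1  [4,5]=1  [5,6]=2
  size 3 → [1,5,6]=3  [2,4,5]=1  [3,4,5]=1  [4,5,6]=3
  size 4 → [0,3,4,5]=1  [1,4,5,6]=6  [2,3,4,5]=2  [2,4,5,6]=4  [3,4,5,6]=4
  size 5 → [0,2,3,4,5]=3  [0,3,4,5,6]=5  [1,2,4,5,6]=10  [1,3,4,5,6]=10  [2,3,4,5,6]=10
  first=0(q) contributes 30
  first=1(r) contributes 18
  first=2(s) contributes 15
|[w]| = 63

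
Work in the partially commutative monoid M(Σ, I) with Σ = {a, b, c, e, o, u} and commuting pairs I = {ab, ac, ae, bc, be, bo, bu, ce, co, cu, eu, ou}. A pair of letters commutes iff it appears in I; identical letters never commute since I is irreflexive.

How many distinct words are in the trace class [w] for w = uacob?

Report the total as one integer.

piece 0:u — minimal
piece 1:a rests on {0:u}
piece 2:c — minimal
piece 3:o rests on {1:a}
piece 4:b — minimal
minimal pieces: {0:u, 2:c, 4:b}
ways to finish when only these pieces remain (= sum over removing one remaining piece with nothing left below it):
  1 left: {2}→1  {3}→1  {4}→1
  2 left: {1,3}→1  {2,3}→2  {2,4}→2  {3,4}→2
  3 left: {0,1,3}→1  {1,2,3}→3  {1,3,4}→3  {2,3,4}→6
  placing 0:u first → 12 extensions
  placing 2:c first → 4 extensions
  placing 4:b first → 4 extensions
total linear extensions = 20

20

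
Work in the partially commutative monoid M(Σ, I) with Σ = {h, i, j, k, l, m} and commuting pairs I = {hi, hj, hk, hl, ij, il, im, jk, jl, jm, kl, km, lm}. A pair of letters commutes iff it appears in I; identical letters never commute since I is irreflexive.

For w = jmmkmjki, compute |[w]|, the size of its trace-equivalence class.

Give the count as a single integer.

drop 0:j onto floor
drop 1:m onto floor
drop 2:m onto {1:m}
drop 3:k onto floor
drop 4:m onto {2:m}
drop 5:j onto {0:j}
drop 6:k onto {3:k}
drop 7:i onto {6:k}
ground layer = {0:j, 1:m, 3:k}
drop-orders for the pieces not yet dropped (sum over which currently-grounded one goes next):
  1 to go: {4} 1  {5} 1  {7} 1
  2 to go: {0,5} 1  {2,4} 1  {4,5} 2  {4,7} 2  {5,7} 2  {6,7} 1
  3 to go: {0,4,5} 3  {0,5,7} 3  {1,2,4} 1  {2,4,5} 3  {2,4,7} 3  {3,6,7} 1  {4,5,7} 6  {4,6,7} 3  {5,6,7} 3
  4 to go: {0,2,4,5} 6  {0,4,5,7} 12  {0,5,6,7} 6  {1,2,4,5} 4  {1,2,4,7} 4  {2,4,5,7} 12  {2,4,6,7} 6  {3,4,6,7} 4  {3,5,6,7} 4  {4,5,6,7} 12
  5 to go: {0,1,2,4,5} 10  {0,2,4,5,7} 30  {0,3,5,6,7} 10  {0,4,5,6,7} 30  {1,2,4,5,7} 20  {1,2,4,6,7} 10  {2,3,4,6,7} 10  {2,4,5,6,7} 30  {3,4,5,6,7} 20
  6 to go: {0,1,2,4,5,7} 60  {0,2,4,5,6,7} 90  {0,3,4,5,6,7} 60  {1,2,3,4,6,7} 20  {1,2,4,5,6,7} 60  {2,3,4,5,6,7} 60
  if 0:j drops first: 140 orders
  if 1:m drops first: 210 orders
  if 3:k drops first: 210 orders
heap linearizations: 560

560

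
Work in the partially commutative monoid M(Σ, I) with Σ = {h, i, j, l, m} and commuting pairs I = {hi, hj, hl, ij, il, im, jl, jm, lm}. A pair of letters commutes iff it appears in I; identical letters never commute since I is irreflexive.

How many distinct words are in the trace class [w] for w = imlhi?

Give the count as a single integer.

#0=i has no predecessor
#1=m has no predecessor
#2=l has no predecessor
#3=h depends on [1:m]
#4=i depends on [0:i]
sources: [0:i, 1:m, 2:l]
N(rest) = Σ N(rest − s) over sources s of rest; N(one piece) = 1:
  size 1 → [2]=1  [3]=1  [4]=1
  size 2 → [0,4]=1  [1,3]=1  [2,3]=2  [2,4]=2  [3,4]=2
  size 3 → [0,2,4]=3  [0,3,4]=3  [1,2,3]=3  [1,3,4]=3  [2,3,4]=6
  first=0(i) contributes 12
  first=1(m) contributes 12
  first=2(l) contributes 6
|[w]| = 30

30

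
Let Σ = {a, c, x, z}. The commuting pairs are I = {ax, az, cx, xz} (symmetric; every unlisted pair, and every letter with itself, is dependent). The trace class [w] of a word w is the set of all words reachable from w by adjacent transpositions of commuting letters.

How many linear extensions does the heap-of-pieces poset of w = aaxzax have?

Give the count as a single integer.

60

drop 0:a onto floor
drop 1:a onto {0:a}
drop 2:x onto floor
drop 3:z onto floor
drop 4:a onto {1:a}
drop 5:x onto {2:x}
ground layer = {0:a, 2:x, 3:z}
drop-orders for the pieces not yet dropped (sum over which currently-grounded one goes next):
  1 to go: {3} 1  {4} 1  {5} 1
  2 to go: {1,4} 1  {2,5} 1  {3,4} 2  {3,5} 2  {4,5} 2
  3 to go: {0,1,4} 1  {1,3,4} 3  {1,4,5} 3  {2,3,5} 3  {2,4,5} 3  {3,4,5} 6
  4 to go: {0,1,3,4} 4  {0,1,4,5} 4  {1,2,4,5} 6  {1,3,4,5} 12  {2,3,4,5} 12
  if 0:a drops first: 30 orders
  if 2:x drops first: 20 orders
  if 3:z drops first: 10 orders
heap linearizations: 60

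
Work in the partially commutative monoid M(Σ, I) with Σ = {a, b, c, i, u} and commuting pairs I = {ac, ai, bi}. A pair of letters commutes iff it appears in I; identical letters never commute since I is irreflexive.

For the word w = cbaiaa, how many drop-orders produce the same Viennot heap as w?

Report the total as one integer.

drop 0:c onto floor
drop 1:b onto {0:c}
drop 2:a onto {1:b}
drop 3:i onto {0:c}
drop 4:a onto {2:a}
drop 5:a onto {4:a}
ground layer = {0:c}
drop-orders for the pieces not yet dropped (sum over which currently-grounded one goes next):
  1 to go: {3} 1  {5} 1
  2 to go: {3,5} 2  {4,5} 1
  3 to go: {2,4,5} 1  {3,4,5} 3
  4 to go: {1,2,4,5} 1  {2,3,4,5} 4
  if 0:c drops first: 5 orders

5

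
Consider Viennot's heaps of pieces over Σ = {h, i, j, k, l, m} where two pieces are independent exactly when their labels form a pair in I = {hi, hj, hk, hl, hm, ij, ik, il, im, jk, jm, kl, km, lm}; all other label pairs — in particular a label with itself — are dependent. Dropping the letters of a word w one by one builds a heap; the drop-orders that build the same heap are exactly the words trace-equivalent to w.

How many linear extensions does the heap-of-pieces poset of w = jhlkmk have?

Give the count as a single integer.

piece 0:j — minimal
piece 1:h — minimal
piece 2:l rests on {0:j}
piece 3:k — minimal
piece 4:m — minimal
piece 5:k rests on {3:k}
minimal pieces: {0:j, 1:h, 3:k, 4:m}
ways to finish when only these pieces remain (= sum over removing one remaining piece with nothing left below it):
  1 left: {1}→1  {2}→1  {4}→1  {5}→1
  2 left: {0,2}→1  {1,2}→2  {1,4}→2  {1,5}→2  {2,4}→2  {2,5}→2  {3,5}→1  {4,5}→2
  3 left: {0,1,2}→3  {0,2,4}→3  {0,2,5}→3  {1,2,4}→6  {1,2,5}→6  {1,3,5}→3  {1,4,5}→6  {2,3,5}→3  {2,4,5}→6  {3,4,5}→3
  4 left: {0,1,2,4}→12  {0,1,2,5}→12  {0,2,3,5}→6  {0,2,4,5}→12  {1,2,3,5}→12  {1,2,4,5}→24  {1,3,4,5}→12  {2,3,4,5}→12
  placing 0:j first → 60 extensions
  placing 1:h first → 30 extensions
  placing 3:k first → 60 extensions
  placing 4:m first → 30 extensions
total linear extensions = 180

180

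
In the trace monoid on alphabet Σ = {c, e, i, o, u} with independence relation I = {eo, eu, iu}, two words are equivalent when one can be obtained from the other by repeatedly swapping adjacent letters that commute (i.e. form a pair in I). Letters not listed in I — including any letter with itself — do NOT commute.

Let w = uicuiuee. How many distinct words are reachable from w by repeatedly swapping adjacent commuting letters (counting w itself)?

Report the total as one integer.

20

#0=u has no predecessor
#1=i has no predecessor
#2=c depends on [0:u, 1:i]
#3=u depends on [2:c]
#4=i depends on [2:c]
#5=u depends on [3:u]
#6=e depends on [4:i]
#7=e depends on [6:e]
sources: [0:u, 1:i]
N(rest) = Σ N(rest − s) over sources s of rest; N(one piece) = 1:
  size 1 → [5]=1  [7]=1
  size 2 → [3,5]=1  [5,7]=2  [6,7]=1
  size 3 → [3,5,7]=3  [4,6,7]=1  [5,6,7]=3
  size 4 → [3,5,6,7]=6  [4,5,6,7]=4
  size 5 → [3,4,5,6,7]=10
  size 6 → [2,3,4,5,6,7]=10
  first=0(u) contributes 10
  first=1(i) contributes 10
|[w]| = 20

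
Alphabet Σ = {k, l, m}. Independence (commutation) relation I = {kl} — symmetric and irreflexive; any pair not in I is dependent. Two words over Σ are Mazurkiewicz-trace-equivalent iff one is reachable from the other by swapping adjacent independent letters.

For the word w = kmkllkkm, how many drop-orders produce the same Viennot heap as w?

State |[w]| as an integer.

0(k) covers ∅
1(m) covers 0:k
2(k) covers 1:m
3(l) covers 1:m
4(l) covers 3:l
5(k) covers 2:k
6(k) covers 5:k
7(m) covers 4:l, 6:k
floor of heap: 0:k
completions by unplaced set U, small U first (add the entries for U minus each lowest piece of U):
  |U|=1: {7}:1
  |U|=2: {4,7}:1  {6,7}:1
  |U|=3: {3,4,7}:1  {4,6,7}:2  {5,6,7}:1
  |U|=4: {2,5,6,7}:1  {3,4,6,7}:3  {4,5,6,7}:3
  |U|=5: {2,4,5,6,7}:4  {3,4,5,6,7}:6
  |U|=6: {2,3,4,5,6,7}:10
  start at 0(k): 10

10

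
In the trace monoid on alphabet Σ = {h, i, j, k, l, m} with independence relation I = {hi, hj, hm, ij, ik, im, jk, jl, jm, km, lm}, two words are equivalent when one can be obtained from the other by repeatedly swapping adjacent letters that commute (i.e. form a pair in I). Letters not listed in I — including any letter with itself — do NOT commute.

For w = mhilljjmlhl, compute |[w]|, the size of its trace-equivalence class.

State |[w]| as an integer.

3960

drop 0:m onto floor
drop 1:h onto floor
drop 2:i onto floor
drop 3:l onto {1:h, 2:i}
drop 4:l onto {3:l}
drop 5:j onto floor
drop 6:j onto {5:j}
drop 7:m onto {0:m}
drop 8:l onto {4:l}
drop 9:h onto {8:l}
drop 10:l onto {9:h}
ground layer = {0:m, 1:h, 2:i, 5:j}
drop-orders for the pieces not yet dropped (sum over which currently-grounded one goes next):
  1 to go: {6} 1  {7} 1  {10} 1
  2 to go: {0,7} 1  {5,6} 1  {6,7} 2  {6,10} 2  {7,10} 2  {9,10} 1
  3 to go: {0,6,7} 3  {0,7,10} 3  {5,6,7} 3  {5,6,10} 3  {6,7,10} 6  {6,9,10} 3  {7,9,10} 3  {8,9,10} 1
  4 to go: {0,5,6,7} 6  {0,6,7,10} 12  {0,7,9,10} 6  {4,8,9,10} 1  {5,6,7,10} 12  {5,6,9,10} 6  {6,7,9,10} 12  {6,8,9,10} 4  {7,8,9,10} 4
  5 to go: {0,5,6,7,10} 30  {0,6,7,9,10} 30  {0,7,8,9,10} 10  {3,4,8,9,10} 1  {4,6,8,9,10} 5  {4,7,8,9,10} 5  {5,6,7,9,10} 30  {5,6,8,9,10} 10  {6,7,8,9,10} 20
  6 to go: {0,4,7,8,9,10} 15  {0,5,6,7,9,10} 90  {0,6,7,8,9,10} 60  {1,3,4,8,9,10} 1  {2,3,4,8,9,10} 1  {3,4,6,8,9,10} 6  {3,4,7,8,9,10} 6  {4,5,6,8,9,10} 15  {4,6,7,8,9,10} 30  {5,6,7,8,9,10} 60
  7 to go: {0,3,4,7,8,9,10} 21  {0,4,6,7,8,9,10} 105  {0,5,6,7,8,9,10} 210  {1,2,3,4,8,9,10} 2  {1,3,4,6,8,9,10} 7  {1,3,4,7,8,9,10} 7  {2,3,4,6,8,9,10} 7  {2,3,4,7,8,9,10} 7  {3,4,5,6,8,9,10} 21  {3,4,6,7,8,9,10} 42  {4,5,6,7,8,9,10} 105
  8 to go: {0,1,3,4,7,8,9,10} 28  {0,2,3,4,7,8,9,10} 28  {0,3,4,6,7,8,9,10} 168  {0,4,5,6,7,8,9,10} 420  {1,2,3,4,6,8,9,10} 16  {1,2,3,4,7,8,9,10} 16  {1,3,4,5,6,8,9,10} 28  {1,3,4,6,7,8,9,10} 56  {2,3,4,5,6,8,9,10} 28  {2,3,4,6,7,8,9,10} 56  {3,4,5,6,7,8,9,10} 168
  9 to go: {0,1,2,3,4,7,8,9,10} 72  {0,1,3,4,6,7,8,9,10} 252  {0,2,3,4,6,7,8,9,10} 252  {0,3,4,5,6,7,8,9,10} 756  {1,2,3,4,5,6,8,9,10} 72  {1,2,3,4,6,7,8,9,10} 144  {1,3,4,5,6,7,8,9,10} 252  {2,3,4,5,6,7,8,9,10} 252
  if 0:m drops first: 720 orders
  if 1:h drops first: 1260 orders
  if 2:i drops first: 1260 orders
  if 5:j drops first: 720 orders
heap linearizations: 3960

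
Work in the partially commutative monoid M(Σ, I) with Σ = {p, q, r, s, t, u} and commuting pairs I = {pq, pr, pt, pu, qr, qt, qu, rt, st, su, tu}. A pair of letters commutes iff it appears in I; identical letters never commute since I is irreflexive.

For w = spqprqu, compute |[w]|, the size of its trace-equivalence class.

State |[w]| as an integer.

90

#0=s has no predecessor
#1=p depends on [0:s]
#2=q depends on [0:s]
#3=p depends on [1:p]
#4=r depends on [0:s]
#5=q depends on [2:q]
#6=u depends on [4:r]
sources: [0:s]
N(rest) = Σ N(rest − s) over sources s of rest; N(one piece) = 1:
  size 1 → [3]=1  [5]=1  [6]=1
  size 2 → [1,3]=1  [2,5]=1  [3,5]=2  [3,6]=2  [4,6]=1  [5,6]=2
  size 3 → [1,3,5]=3  [1,3,6]=3  [2,3,5]=3  [2,5,6]=3  [3,4,6]=3  [3,5,6]=6  [4,5,6]=3
  size 4 → [1,2,3,5]=6  [1,3,4,6]=6  [1,3,5,6]=12  [2,3,5,6]=12  [2,4,5,6]=6  [3,4,5,6]=12
  size 5 → [1,2,3,5,6]=30  [1,3,4,5,6]=30  [2,3,4,5,6]=30
  first=0(s) contributes 90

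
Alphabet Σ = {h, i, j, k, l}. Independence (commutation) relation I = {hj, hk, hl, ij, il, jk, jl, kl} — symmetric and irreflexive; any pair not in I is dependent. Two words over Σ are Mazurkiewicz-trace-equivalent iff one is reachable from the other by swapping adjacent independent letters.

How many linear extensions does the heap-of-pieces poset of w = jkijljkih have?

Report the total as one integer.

504

drop 0:j onto floor
drop 1:k onto floor
drop 2:i onto {1:k}
drop 3:j onto {0:j}
drop 4:l onto floor
drop 5:j onto {3:j}
drop 6:k onto {2:i}
drop 7:i onto {6:k}
drop 8:h onto {7:i}
ground layer = {0:j, 1:k, 4:l}
drop-orders for the pieces not yet dropped (sum over which currently-grounded one goes next):
  1 to go: {4} 1  {5} 1  {8} 1
  2 to go: {3,5} 1  {4,5} 2  {4,8} 2  {5,8} 2  {7,8} 1
  3 to go: {0,3,5} 1  {3,4,5} 3  {3,5,8} 3  {4,5,8} 6  {4,7,8} 3  {5,7,8} 3  {6,7,8} 1
  4 to go: {0,3,4,5} 4  {0,3,5,8} 4  {2,6,7,8} 1  {3,4,5,8} 12  {3,5,7,8} 6  {4,5,7,8} 12  {4,6,7,8} 4  {5,6,7,8} 4
  5 to go: {0,3,4,5,8} 20  {0,3,5,7,8} 10  {1,2,6,7,8} 1  {2,4,6,7,8} 5  {2,5,6,7,8} 5  {3,4,5,7,8} 30  {3,5,6,7,8} 10  {4,5,6,7,8} 20
  6 to go: {0,3,4,5,7,8} 60  {0,3,5,6,7,8} 20  {1,2,4,6,7,8} 6  {1,2,5,6,7,8} 6  {2,3,5,6,7,8} 15  {2,4,5,6,7,8} 30  {3,4,5,6,7,8} 60
  7 to go: {0,2,3,5,6,7,8} 35  {0,3,4,5,6,7,8} 140  {1,2,3,5,6,7,8} 21  {1,2,4,5,6,7,8} 42  {2,3,4,5,6,7,8} 105
  if 0:j drops first: 168 orders
  if 1:k drops first: 280 orders
  if 4:l drops first: 56 orders
heap linearizations: 504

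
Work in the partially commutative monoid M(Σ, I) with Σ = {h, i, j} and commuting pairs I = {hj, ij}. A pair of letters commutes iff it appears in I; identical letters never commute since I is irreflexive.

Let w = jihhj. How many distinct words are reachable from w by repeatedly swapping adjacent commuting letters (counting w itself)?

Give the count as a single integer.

piece 0:j — minimal
piece 1:i — minimal
piece 2:h rests on {1:i}
piece 3:h rests on {2:h}
piece 4:j rests on {0:j}
minimal pieces: {0:j, 1:i}
ways to finish when only these pieces remain (= sum over removing one remaining piece with nothing left below it):
  1 left: {3}→1  {4}→1
  2 left: {0,4}→1  {2,3}→1  {3,4}→2
  3 left: {0,3,4}→3  {1,2,3}→1  {2,3,4}→3
  placing 0:j first → 4 extensions
  placing 1:i first → 6 extensions
total linear extensions = 10

10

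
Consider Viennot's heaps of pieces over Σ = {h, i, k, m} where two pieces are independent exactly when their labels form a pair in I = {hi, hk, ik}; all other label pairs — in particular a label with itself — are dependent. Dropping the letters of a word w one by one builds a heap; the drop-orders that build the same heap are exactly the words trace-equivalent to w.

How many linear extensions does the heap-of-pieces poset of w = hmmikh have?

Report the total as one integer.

0(h) covers ∅
1(m) covers 0:h
2(m) covers 1:m
3(i) covers 2:m
4(k) covers 2:m
5(h) covers 2:m
floor of heap: 0:h
completions by unplaced set U, small U first (add the entries for U minus each lowest piece of U):
  |U|=1: {3}:1  {4}:1  {5}:1
  |U|=2: {3,4}:2  {3,5}:2  {4,5}:2
  |U|=3: {3,4,5}:6
  |U|=4: {2,3,4,5}:6
  start at 0(h): 6

6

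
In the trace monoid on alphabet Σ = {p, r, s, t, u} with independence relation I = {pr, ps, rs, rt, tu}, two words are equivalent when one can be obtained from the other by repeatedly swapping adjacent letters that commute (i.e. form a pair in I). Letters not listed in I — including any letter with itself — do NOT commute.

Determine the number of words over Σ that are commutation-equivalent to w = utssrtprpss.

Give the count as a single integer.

#0=u has no predecessor
#1=t has no predecessor
#2=s depends on [0:u, 1:t]
#3=s depends on [2:s]
#4=r depends on [0:u]
#5=t depends on [3:s]
#6=p depends on [5:t]
#7=r depends on [4:r]
#8=p depends on [6:p]
#9=s depends on [5:t]
#10=s depends on [9:s]
sources: [0:u, 1:t]
N(rest) = Σ N(rest − s) over sources s of rest; N(one piece) = 1:
  size 1 → [7]=1  [8]=1  [10]=1
  size 2 → [4,7]=1  [6,8]=1  [7,8]=2  [7,10]=2  [8,10]=2  [9,10]=1
  size 3 → [4,7,8]=3  [4,7,10]=3  [6,7,8]=3  [6,8,10]=3  [7,8,10]=6  [7,9,10]=3  [8,9,10]=3
  size 4 → [4,6,7,8]=6  [4,7,8,10]=12  [4,7,9,10]=6  [6,7,8,10]=12  [6,8,9,10]=6  [7,8,9,10]=12
  size 5 → [4,6,7,8,10]=30  [4,7,8,9,10]=30  [5,6,8,9,10]=6  [6,7,8,9,10]=30
  size 6 → [3,5,6,8,9,10]=6  [4,6,7,8,9,10]=90  [5,6,7,8,9,10]=36
  size 7 → [2,3,5,6,8,9,10]=6  [3,5,6,7,8,9,10]=42  [4,5,6,7,8,9,10]=126
  size 8 → [1,2,3,5,6,8,9,10]=6  [2,3,5,6,7,8,9,10]=48  [3,4,5,6,7,8,9,10]=168
  size 9 → [1,2,3,5,6,7,8,9,10]=54  [2,3,4,5,6,7,8,9,10]=216
  first=0(u) contributes 270
  first=1(t) contributes 216
|[w]| = 486

486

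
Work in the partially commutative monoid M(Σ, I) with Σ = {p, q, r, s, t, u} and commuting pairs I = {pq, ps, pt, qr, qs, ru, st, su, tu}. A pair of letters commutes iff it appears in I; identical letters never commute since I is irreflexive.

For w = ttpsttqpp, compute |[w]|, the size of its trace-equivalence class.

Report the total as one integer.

504

piece 0:t — minimal
piece 1:t rests on {0:t}
piece 2:p — minimal
piece 3:s — minimal
piece 4:t rests on {1:t}
piece 5:t rests on {4:t}
piece 6:q rests on {5:t}
piece 7:p rests on {2:p}
piece 8:p rests on {7:p}
minimal pieces: {0:t, 2:p, 3:s}
ways to finish when only these pieces remain (= sum over removing one remaining piece with nothing left below it):
  1 left: {3}→1  {6}→1  {8}→1
  2 left: {3,6}→2  {3,8}→2  {5,6}→1  {6,8}→2  {7,8}→1
  3 left: {2,7,8}→1  {3,5,6}→3  {3,6,8}→6  {3,7,8}→3  {4,5,6}→1  {5,6,8}→3  {6,7,8}→3
  4 left: {1,4,5,6}→1  {2,3,7,8}→4  {2,6,7,8}→4  {3,4,5,6}→4  {3,5,6,8}→12  {3,6,7,8}→12  {4,5,6,8}→4  {5,6,7,8}→6
  5 left: {0,1,4,5,6}→1  {1,3,4,5,6}→5  {1,4,5,6,8}→5  {2,3,6,7,8}→20  {2,5,6,7,8}→10  {3,4,5,6,8}→20  {3,5,6,7,8}→30  {4,5,6,7,8}→10
  6 left: {0,1,3,4,5,6}→6  {0,1,4,5,6,8}→6  {1,3,4,5,6,8}→30  {1,4,5,6,7,8}→15  {2,3,5,6,7,8}→60  {2,4,5,6,7,8}→20  {3,4,5,6,7,8}→60
  7 left: {0,1,3,4,5,6,8}→42  {0,1,4,5,6,7,8}→21  {1,2,4,5,6,7,8}→35  {1,3,4,5,6,7,8}→105  {2,3,4,5,6,7,8}→140
  placing 0:t first → 280 extensions
  placing 2:p first → 168 extensions
  placing 3:s first → 56 extensions
total linear extensions = 504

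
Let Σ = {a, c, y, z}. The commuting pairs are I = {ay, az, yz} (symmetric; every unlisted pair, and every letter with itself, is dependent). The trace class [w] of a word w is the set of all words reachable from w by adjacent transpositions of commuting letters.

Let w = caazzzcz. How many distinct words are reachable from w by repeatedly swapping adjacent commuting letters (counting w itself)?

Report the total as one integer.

#0=c has no predecessor
#1=a depends on [0:c]
#2=a depends on [1:a]
#3=z depends on [0:c]
#4=z depends on [3:z]
#5=z depends on [4:z]
#6=c depends on [2:a, 5:z]
#7=z depends on [6:c]
sources: [0:c]
N(rest) = Σ N(rest − s) over sources s of rest; N(one piece) = 1:
  size 1 → [7]=1
  size 2 → [6,7]=1
  size 3 → [2,6,7]=1  [5,6,7]=1
  size 4 → [1,2,6,7]=1  [2,5,6,7]=2  [4,5,6,7]=1
  size 5 → [1,2,5,6,7]=3  [2,4,5,6,7]=3  [3,4,5,6,7]=1
  size 6 → [1,2,4,5,6,7]=6  [2,3,4,5,6,7]=4
  first=0(c) contributes 10

10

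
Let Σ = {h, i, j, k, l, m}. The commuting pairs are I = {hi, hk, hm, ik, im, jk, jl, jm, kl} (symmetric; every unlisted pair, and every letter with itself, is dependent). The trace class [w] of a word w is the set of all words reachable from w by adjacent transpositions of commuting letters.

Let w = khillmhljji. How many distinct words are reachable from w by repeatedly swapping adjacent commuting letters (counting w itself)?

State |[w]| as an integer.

110

drop 0:k onto floor
drop 1:h onto floor
drop 2:i onto floor
drop 3:l onto {1:h, 2:i}
drop 4:l onto {3:l}
drop 5:m onto {0:k, 4:l}
drop 6:h onto {4:l}
drop 7:l onto {5:m, 6:h}
drop 8:j onto {6:h}
drop 9:j onto {8:j}
drop 10:i onto {7:l, 9:j}
ground layer = {0:k, 1:h, 2:i}
drop-orders for the pieces not yet dropped (sum over which currently-grounded one goes next):
  1 to go: {10} 1
  2 to go: {7,10} 1  {9,10} 1
  3 to go: {5,7,10} 1  {7,9,10} 2  {8,9,10} 1
  4 to go: {0,5,7,10} 1  {5,7,9,10} 3  {7,8,9,10} 3
  5 to go: {0,5,7,9,10} 4  {5,7,8,9,10} 6  {6,7,8,9,10} 3
  6 to go: {0,5,7,8,9,10} 10  {5,6,7,8,9,10} 9
  7 to go: {0,5,6,7,8,9,10} 19  {4,5,6,7,8,9,10} 9
  8 to go: {0,4,5,6,7,8,9,10} 28  {3,4,5,6,7,8,9,10} 9
  9 to go: {0,3,4,5,6,7,8,9,10} 37  {1,3,4,5,6,7,8,9,10} 9  {2,3,4,5,6,7,8,9,10} 9
  if 0:k drops first: 18 orders
  if 1:h drops first: 46 orders
  if 2:i drops first: 46 orders
heap linearizations: 110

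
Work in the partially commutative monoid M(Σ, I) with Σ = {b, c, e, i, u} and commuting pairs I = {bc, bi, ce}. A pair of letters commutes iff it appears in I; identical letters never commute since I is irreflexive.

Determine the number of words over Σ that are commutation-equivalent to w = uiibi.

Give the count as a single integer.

piece 0:u — minimal
piece 1:i rests on {0:u}
piece 2:i rests on {1:i}
piece 3:b rests on {0:u}
piece 4:i rests on {2:i}
minimal pieces: {0:u}
ways to finish when only these pieces remain (= sum over removing one remaining piece with nothing left below it):
  1 left: {3}→1  {4}→1
  2 left: {2,4}→1  {3,4}→2
  3 left: {1,2,4}→1  {2,3,4}→3
  placing 0:u first → 4 extensions

4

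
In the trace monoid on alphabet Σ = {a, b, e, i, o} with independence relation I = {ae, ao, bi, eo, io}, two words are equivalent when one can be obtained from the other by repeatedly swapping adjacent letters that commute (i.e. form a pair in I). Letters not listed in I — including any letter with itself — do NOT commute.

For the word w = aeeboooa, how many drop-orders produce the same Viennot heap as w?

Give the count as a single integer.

drop 0:a onto floor
drop 1:e onto floor
drop 2:e onto {1:e}
drop 3:b onto {0:a, 2:e}
drop 4:o onto {3:b}
drop 5:o onto {4:o}
drop 6:o onto {5:o}
drop 7:a onto {3:b}
ground layer = {0:a, 1:e}
drop-orders for the pieces not yet dropped (sum over which currently-grounded one goes next):
  1 to go: {6} 1  {7} 1
  2 to go: {5,6} 1  {6,7} 2
  3 to go: {4,5,6} 1  {5,6,7} 3
  4 to go: {4,5,6,7} 4
  5 to go: {3,4,5,6,7} 4
  6 to go: {0,3,4,5,6,7} 4  {2,3,4,5,6,7} 4
  if 0:a drops first: 4 orders
  if 1:e drops first: 8 orders
heap linearizations: 12

12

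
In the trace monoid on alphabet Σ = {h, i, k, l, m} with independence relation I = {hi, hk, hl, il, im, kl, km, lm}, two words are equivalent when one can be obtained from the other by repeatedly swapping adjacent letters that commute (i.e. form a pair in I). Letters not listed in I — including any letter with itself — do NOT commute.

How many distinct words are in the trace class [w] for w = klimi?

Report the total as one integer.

20

0(k) covers ∅
1(l) covers ∅
2(i) covers 0:k
3(m) covers ∅
4(i) covers 2:i
floor of heap: 0:k, 1:l, 3:m
completions by unplaced set U, small U first (add the entries for U minus each lowest piece of U):
  |U|=1: {1}:1  {3}:1  {4}:1
  |U|=2: {1,3}:2  {1,4}:2  {2,4}:1  {3,4}:2
  |U|=3: {0,2,4}:1  {1,2,4}:3  {1,3,4}:6  {2,3,4}:3
  start at 0(k): 12
  start at 1(l): 4
  start at 3(m): 4
sum over floor = 20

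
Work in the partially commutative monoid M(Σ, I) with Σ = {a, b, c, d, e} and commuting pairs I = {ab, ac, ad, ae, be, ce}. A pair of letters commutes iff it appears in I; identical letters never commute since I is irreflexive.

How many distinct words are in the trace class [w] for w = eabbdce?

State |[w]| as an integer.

#0=e has no predecessor
#1=a has no predecessor
#2=b has no predecessor
#3=b depends on [2:b]
#4=d depends on [0:e, 3:b]
#5=c depends on [4:d]
#6=e depends on [4:d]
sources: [0:e, 1:a, 2:b]
N(rest) = Σ N(rest − s) over sources s of rest; N(one piece) = 1:
  size 1 → [1]=1  [5]=1  [6]=1
  size 2 → [1,5]=2  [1,6]=2  [5,6]=2
  size 3 → [1,5,6]=6  [4,5,6]=2
  size 4 → [0,4,5,6]=2  [1,4,5,6]=8  [3,4,5,6]=2
  size 5 → [0,1,4,5,6]=10  [0,3,4,5,6]=4  [1,3,4,5,6]=10  [2,3,4,5,6]=2
  first=0(e) contributes 12
  first=1(a) contributes 6
  first=2(b) contributes 24
|[w]| = 42

42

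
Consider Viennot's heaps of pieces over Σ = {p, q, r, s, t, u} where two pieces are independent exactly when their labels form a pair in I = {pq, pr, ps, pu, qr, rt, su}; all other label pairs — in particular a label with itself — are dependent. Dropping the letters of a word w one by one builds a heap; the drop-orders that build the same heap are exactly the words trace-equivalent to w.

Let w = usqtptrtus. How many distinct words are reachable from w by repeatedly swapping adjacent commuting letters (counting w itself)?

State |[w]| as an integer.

24

0(u) covers ∅
1(s) covers ∅
2(q) covers 0:u, 1:s
3(t) covers 2:q
4(p) covers 3:t
5(t) covers 4:p
6(r) covers 0:u, 1:s
7(t) covers 5:t
8(u) covers 6:r, 7:t
9(s) covers 6:r, 7:t
floor of heap: 0:u, 1:s
completions by unplaced set U, small U first (add the entries for U minus each lowest piece of U):
  |U|=1: {8}:1  {9}:1
  |U|=2: {8,9}:2
  |U|=3: {6,8,9}:2  {7,8,9}:2
  |U|=4: {5,7,8,9}:2  {6,7,8,9}:4
  |U|=5: {4,5,7,8,9}:2  {5,6,7,8,9}:6
  |U|=6: {3,4,5,7,8,9}:2  {4,5,6,7,8,9}:8
  |U|=7: {2,3,4,5,7,8,9}:2  {3,4,5,6,7,8,9}:10
  |U|=8: {2,3,4,5,6,7,8,9}:12
  start at 0(u): 12
  start at 1(s): 12
sum over floor = 24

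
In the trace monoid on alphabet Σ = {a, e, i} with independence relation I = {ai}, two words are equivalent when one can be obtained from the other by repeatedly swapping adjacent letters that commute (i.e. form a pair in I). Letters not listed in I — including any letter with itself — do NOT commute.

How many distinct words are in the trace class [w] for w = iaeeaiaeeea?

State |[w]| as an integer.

6

drop 0:i onto floor
drop 1:a onto floor
drop 2:e onto {0:i, 1:a}
drop 3:e onto {2:e}
drop 4:a onto {3:e}
drop 5:i onto {3:e}
drop 6:a onto {4:a}
drop 7:e onto {5:i, 6:a}
drop 8:e onto {7:e}
drop 9:e onto {8:e}
drop 10:a onto {9:e}
ground layer = {0:i, 1:a}
drop-orders for the pieces not yet dropped (sum over which currently-grounded one goes next):
  1 to go: {10} 1
  2 to go: {9,10} 1
  3 to go: {8,9,10} 1
  4 to go: {7,8,9,10} 1
  5 to go: {5,7,8,9,10} 1  {6,7,8,9,10} 1
  6 to go: {4,6,7,8,9,10} 1  {5,6,7,8,9,10} 2
  7 to go: {4,5,6,7,8,9,10} 3
  8 to go: {3,4,5,6,7,8,9,10} 3
  9 to go: {2,3,4,5,6,7,8,9,10} 3
  if 0:i drops first: 3 orders
  if 1:a drops first: 3 orders
heap linearizations: 6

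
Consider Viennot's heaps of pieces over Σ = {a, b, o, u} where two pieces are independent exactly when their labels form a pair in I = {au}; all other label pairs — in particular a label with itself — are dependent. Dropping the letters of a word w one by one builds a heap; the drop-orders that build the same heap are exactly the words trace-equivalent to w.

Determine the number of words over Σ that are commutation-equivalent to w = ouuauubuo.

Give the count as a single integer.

5

0(o) covers ∅
1(u) covers 0:o
2(u) covers 1:u
3(a) covers 0:o
4(u) covers 2:u
5(u) covers 4:u
6(b) covers 3:a, 5:u
7(u) covers 6:b
8(o) covers 7:u
floor of heap: 0:o
completions by unplaced set U, small U first (add the entries for U minus each lowest piece of U):
  |U|=1: {8}:1
  |U|=2: {7,8}:1
  |U|=3: {6,7,8}:1
  |U|=4: {3,6,7,8}:1  {5,6,7,8}:1
  |U|=5: {3,5,6,7,8}:2  {4,5,6,7,8}:1
  |U|=6: {2,4,5,6,7,8}:1  {3,4,5,6,7,8}:3
  |U|=7: {1,2,4,5,6,7,8}:1  {2,3,4,5,6,7,8}:4
  start at 0(o): 5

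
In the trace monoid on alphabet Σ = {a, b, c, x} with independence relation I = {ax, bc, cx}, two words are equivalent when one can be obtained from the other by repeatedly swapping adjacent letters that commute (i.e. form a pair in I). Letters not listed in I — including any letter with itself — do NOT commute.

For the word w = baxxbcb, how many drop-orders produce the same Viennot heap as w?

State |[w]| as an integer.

drop 0:b onto floor
drop 1:a onto {0:b}
drop 2:x onto {0:b}
drop 3:x onto {2:x}
drop 4:b onto {1:a, 3:x}
drop 5:c onto {1:a}
drop 6:b onto {4:b}
ground layer = {0:b}
drop-orders for the pieces not yet dropped (sum over which currently-grounded one goes next):
  1 to go: {5} 1  {6} 1
  2 to go: {4,6} 1  {5,6} 2
  3 to go: {3,4,6} 1  {4,5,6} 3
  4 to go: {1,4,5,6} 3  {2,3,4,6} 1  {3,4,5,6} 4
  5 to go: {1,3,4,5,6} 7  {2,3,4,5,6} 5
  if 0:b drops first: 12 orders

12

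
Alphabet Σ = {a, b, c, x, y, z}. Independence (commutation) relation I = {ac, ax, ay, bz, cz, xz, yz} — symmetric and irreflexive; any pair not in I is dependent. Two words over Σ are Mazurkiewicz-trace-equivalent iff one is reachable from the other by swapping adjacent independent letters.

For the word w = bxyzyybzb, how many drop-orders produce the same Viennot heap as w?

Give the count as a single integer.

drop 0:b onto floor
drop 1:x onto {0:b}
drop 2:y onto {1:x}
drop 3:z onto floor
drop 4:y onto {2:y}
drop 5:y onto {4:y}
drop 6:b onto {5:y}
drop 7:z onto {3:z}
drop 8:b onto {6:b}
ground layer = {0:b, 3:z}
drop-orders for the pieces not yet dropped (sum over which currently-grounded one goes next):
  1 to go: {7} 1  {8} 1
  2 to go: {3,7} 1  {6,8} 1  {7,8} 2
  3 to go: {3,7,8} 3  {5,6,8} 1  {6,7,8} 3
  4 to go: {3,6,7,8} 6  {4,5,6,8} 1  {5,6,7,8} 4
  5 to go: {2,4,5,6,8} 1  {3,5,6,7,8} 10  {4,5,6,7,8} 5
  6 to go: {1,2,4,5,6,8} 1  {2,4,5,6,7,8} 6  {3,4,5,6,7,8} 15
  7 to go: {0,1,2,4,5,6,8} 1  {1,2,4,5,6,7,8} 7  {2,3,4,5,6,7,8} 21
  if 0:b drops first: 28 orders
  if 3:z drops first: 8 orders
heap linearizations: 36

36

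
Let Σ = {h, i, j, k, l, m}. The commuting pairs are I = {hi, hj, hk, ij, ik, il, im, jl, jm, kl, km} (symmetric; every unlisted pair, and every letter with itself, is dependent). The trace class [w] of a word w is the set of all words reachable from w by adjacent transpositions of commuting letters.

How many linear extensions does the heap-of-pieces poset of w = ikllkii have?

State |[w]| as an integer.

0(i) covers ∅
1(k) covers ∅
2(l) covers ∅
3(l) covers 2:l
4(k) covers 1:k
5(i) covers 0:i
6(i) covers 5:i
floor of heap: 0:i, 1:k, 2:l
completions by unplaced set U, small U first (add the entries for U minus each lowest piece of U):
  |U|=1: {3}:1  {4}:1  {6}:1
  |U|=2: {1,4}:1  {2,3}:1  {3,4}:2  {3,6}:2  {4,6}:2  {5,6}:1
  |U|=3: {0,5,6}:1  {1,3,4}:3  {1,4,6}:3  {2,3,4}:3  {2,3,6}:3  {3,4,6}:6  {3,5,6}:3  {4,5,6}:3
  |U|=4: {0,3,5,6}:4  {0,4,5,6}:4  {1,2,3,4}:6  {1,3,4,6}:12  {1,4,5,6}:6  {2,3,4,6}:12  {2,3,5,6}:6  {3,4,5,6}:12
  |U|=5: {0,1,4,5,6}:10  {0,2,3,5,6}:10  {0,3,4,5,6}:20  {1,2,3,4,6}:30  {1,3,4,5,6}:30  {2,3,4,5,6}:30
  start at 0(i): 90
  start at 1(k): 60
  start at 2(l): 60
sum over floor = 210

210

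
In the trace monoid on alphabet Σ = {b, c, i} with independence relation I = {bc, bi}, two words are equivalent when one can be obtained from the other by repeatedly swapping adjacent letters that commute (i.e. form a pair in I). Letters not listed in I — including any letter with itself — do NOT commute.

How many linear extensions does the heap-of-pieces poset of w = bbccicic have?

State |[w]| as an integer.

28

drop 0:b onto floor
drop 1:b onto {0:b}
drop 2:c onto floor
drop 3:c onto {2:c}
drop 4:i onto {3:c}
drop 5:c onto {4:i}
drop 6:i onto {5:c}
drop 7:c onto {6:i}
ground layer = {0:b, 2:c}
drop-orders for the pieces not yet dropped (sum over which currently-grounded one goes next):
  1 to go: {1} 1  {7} 1
  2 to go: {0,1} 1  {1,7} 2  {6,7} 1
  3 to go: {0,1,7} 3  {1,6,7} 3  {5,6,7} 1
  4 to go: {0,1,6,7} 6  {1,5,6,7} 4  {4,5,6,7} 1
  5 to go: {0,1,5,6,7} 10  {1,4,5,6,7} 5  {3,4,5,6,7} 1
  6 to go: {0,1,4,5,6,7} 15  {1,3,4,5,6,7} 6  {2,3,4,5,6,7} 1
  if 0:b drops first: 7 orders
  if 2:c drops first: 21 orders
heap linearizations: 28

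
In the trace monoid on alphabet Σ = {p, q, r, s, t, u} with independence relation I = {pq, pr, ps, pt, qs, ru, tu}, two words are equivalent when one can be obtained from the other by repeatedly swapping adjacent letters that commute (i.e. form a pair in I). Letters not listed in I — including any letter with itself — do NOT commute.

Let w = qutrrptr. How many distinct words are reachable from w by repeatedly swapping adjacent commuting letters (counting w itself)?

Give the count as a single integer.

piece 0:q — minimal
piece 1:u rests on {0:q}
piece 2:t rests on {0:q}
piece 3:r rests on {2:t}
piece 4:r rests on {3:r}
piece 5:p rests on {1:u}
piece 6:t rests on {4:r}
piece 7:r rests on {6:t}
minimal pieces: {0:q}
ways to finish when only these pieces remain (= sum over removing one remaining piece with nothing left below it):
  1 left: {5}→1  {7}→1
  2 left: {1,5}→1  {5,7}→2  {6,7}→1
  3 left: {1,5,7}→3  {4,6,7}→1  {5,6,7}→3
  4 left: {1,5,6,7}→6  {3,4,6,7}→1  {4,5,6,7}→4
  5 left: {1,4,5,6,7}→10  {2,3,4,6,7}→1  {3,4,5,6,7}→5
  6 left: {1,3,4,5,6,7}→15  {2,3,4,5,6,7}→6
  placing 0:q first → 21 extensions

21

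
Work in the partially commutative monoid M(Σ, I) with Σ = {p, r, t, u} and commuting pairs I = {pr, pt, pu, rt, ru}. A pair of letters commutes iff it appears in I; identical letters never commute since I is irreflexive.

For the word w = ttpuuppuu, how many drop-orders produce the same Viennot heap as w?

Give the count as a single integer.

84

drop 0:t onto floor
drop 1:t onto {0:t}
drop 2:p onto floor
drop 3:u onto {1:t}
drop 4:u onto {3:u}
drop 5:p onto {2:p}
drop 6:p onto {5:p}
drop 7:u onto {4:u}
drop 8:u onto {7:u}
ground layer = {0:t, 2:p}
drop-orders for the pieces not yet dropped (sum over which currently-grounded one goes next):
  1 to go: {6} 1  {8} 1
  2 to go: {5,6} 1  {6,8} 2  {7,8} 1
  3 to go: {2,5,6} 1  {4,7,8} 1  {5,6,8} 3  {6,7,8} 3
  4 to go: {2,5,6,8} 4  {3,4,7,8} 1  {4,6,7,8} 4  {5,6,7,8} 6
  5 to go: {1,3,4,7,8} 1  {2,5,6,7,8} 10  {3,4,6,7,8} 5  {4,5,6,7,8} 10
  6 to go: {0,1,3,4,7,8} 1  {1,3,4,6,7,8} 6  {2,4,5,6,7,8} 20  {3,4,5,6,7,8} 15
  7 to go: {0,1,3,4,6,7,8} 7  {1,3,4,5,6,7,8} 21  {2,3,4,5,6,7,8} 35
  if 0:t drops first: 56 orders
  if 2:p drops first: 28 orders
heap linearizations: 84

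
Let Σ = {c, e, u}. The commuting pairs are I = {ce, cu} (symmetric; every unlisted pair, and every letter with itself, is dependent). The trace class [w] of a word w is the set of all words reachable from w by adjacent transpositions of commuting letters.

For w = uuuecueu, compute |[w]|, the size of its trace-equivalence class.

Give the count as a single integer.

drop 0:u onto floor
drop 1:u onto {0:u}
drop 2:u onto {1:u}
drop 3:e onto {2:u}
drop 4:c onto floor
drop 5:u onto {3:e}
drop 6:e onto {5:u}
drop 7:u onto {6:e}
ground layer = {0:u, 4:c}
drop-orders for the pieces not yet dropped (sum over which currently-grounded one goes next):
  1 to go: {4} 1  {7} 1
  2 to go: {4,7} 2  {6,7} 1
  3 to go: {4,6,7} 3  {5,6,7} 1
  4 to go: {3,5,6,7} 1  {4,5,6,7} 4
  5 to go: {2,3,5,6,7} 1  {3,4,5,6,7} 5
  6 to go: {1,2,3,5,6,7} 1  {2,3,4,5,6,7} 6
  if 0:u drops first: 7 orders
  if 4:c drops first: 1 orders
heap linearizations: 8

8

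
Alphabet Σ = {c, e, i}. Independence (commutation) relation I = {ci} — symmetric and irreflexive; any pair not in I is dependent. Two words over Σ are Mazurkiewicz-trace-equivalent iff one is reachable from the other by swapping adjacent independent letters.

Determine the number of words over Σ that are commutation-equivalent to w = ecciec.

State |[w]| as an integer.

3

#0=e has no predecessor
#1=c depends on [0:e]
#2=c depends on [1:c]
#3=i depends on [0:e]
#4=e depends on [2:c, 3:i]
#5=c depends on [4:e]
sources: [0:e]
N(rest) = Σ N(rest − s) over sources s of rest; N(one piece) = 1:
  size 1 → [5]=1
  size 2 → [4,5]=1
  size 3 → [2,4,5]=1  [3,4,5]=1
  size 4 → [1,2,4,5]=1  [2,3,4,5]=2
  first=0(e) contributes 3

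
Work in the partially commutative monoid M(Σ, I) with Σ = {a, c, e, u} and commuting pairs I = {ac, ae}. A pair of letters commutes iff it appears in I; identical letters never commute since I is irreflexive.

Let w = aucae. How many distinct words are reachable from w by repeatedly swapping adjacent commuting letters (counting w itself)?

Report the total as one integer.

drop 0:a onto floor
drop 1:u onto {0:a}
drop 2:c onto {1:u}
drop 3:a onto {1:u}
drop 4:e onto {2:c}
ground layer = {0:a}
drop-orders for the pieces not yet dropped (sum over which currently-grounded one goes next):
  1 to go: {3} 1  {4} 1
  2 to go: {2,4} 1  {3,4} 2
  3 to go: {2,3,4} 3
  if 0:a drops first: 3 orders

3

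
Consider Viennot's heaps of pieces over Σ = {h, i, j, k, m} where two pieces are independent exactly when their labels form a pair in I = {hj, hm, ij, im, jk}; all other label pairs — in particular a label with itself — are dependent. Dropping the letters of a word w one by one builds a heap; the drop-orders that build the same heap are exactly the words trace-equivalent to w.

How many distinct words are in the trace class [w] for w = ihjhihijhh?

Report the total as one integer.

piece 0:i — minimal
piece 1:h rests on {0:i}
piece 2:j — minimal
piece 3:h rests on {1:h}
piece 4:i rests on {3:h}
piece 5:h rests on {4:i}
piece 6:i rests on {5:h}
piece 7:j rests on {2:j}
piece 8:h rests on {6:i}
piece 9:h rests on {8:h}
minimal pieces: {0:i, 2:j}
ways to finish when only these pieces remain (= sum over removing one remaining piece with nothing left below it):
  1 left: {7}→1  {9}→1
  2 left: {2,7}→1  {7,9}→2  {8,9}→1
  3 left: {2,7,9}→3  {6,8,9}→1  {7,8,9}→3
  4 left: {2,7,8,9}→6  {5,6,8,9}→1  {6,7,8,9}→4
  5 left: {2,6,7,8,9}→10  {4,5,6,8,9}→1  {5,6,7,8,9}→5
  6 left: {2,5,6,7,8,9}→15  {3,4,5,6,8,9}→1  {4,5,6,7,8,9}→6
  7 left: {1,3,4,5,6,8,9}→1  {2,4,5,6,7,8,9}→21  {3,4,5,6,7,8,9}→7
  8 left: {0,1,3,4,5,6,8,9}→1  {1,3,4,5,6,7,8,9}→8  {2,3,4,5,6,7,8,9}→28
  placing 0:i first → 36 extensions
  placing 2:j first → 9 extensions
total linear extensions = 45

45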